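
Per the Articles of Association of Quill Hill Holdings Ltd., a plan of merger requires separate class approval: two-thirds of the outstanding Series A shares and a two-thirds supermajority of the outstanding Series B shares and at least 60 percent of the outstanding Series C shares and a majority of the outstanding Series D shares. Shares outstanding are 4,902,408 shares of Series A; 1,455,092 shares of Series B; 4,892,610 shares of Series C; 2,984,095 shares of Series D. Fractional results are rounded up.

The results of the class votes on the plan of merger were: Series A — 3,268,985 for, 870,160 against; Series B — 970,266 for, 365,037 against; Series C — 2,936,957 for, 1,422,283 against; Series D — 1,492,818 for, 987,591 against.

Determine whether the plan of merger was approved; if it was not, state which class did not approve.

Approved — every class gave the required vote.

Series A: 2/3 of 4902408 = 3268272; 3,268,272 required, 3,268,985 in favor — approved.
Series B: 2/3 of 1455092 = 970061.33, rounded up to 970062; 970,062 required, 970,266 in favor — approved.
Series C: 3/5 of 4892610 = 2935566; 2,935,566 required, 2,936,957 in favor — approved.
Series D: a majority of 2984095 is 1492048; 1,492,048 required, 1,492,818 in favor — approved.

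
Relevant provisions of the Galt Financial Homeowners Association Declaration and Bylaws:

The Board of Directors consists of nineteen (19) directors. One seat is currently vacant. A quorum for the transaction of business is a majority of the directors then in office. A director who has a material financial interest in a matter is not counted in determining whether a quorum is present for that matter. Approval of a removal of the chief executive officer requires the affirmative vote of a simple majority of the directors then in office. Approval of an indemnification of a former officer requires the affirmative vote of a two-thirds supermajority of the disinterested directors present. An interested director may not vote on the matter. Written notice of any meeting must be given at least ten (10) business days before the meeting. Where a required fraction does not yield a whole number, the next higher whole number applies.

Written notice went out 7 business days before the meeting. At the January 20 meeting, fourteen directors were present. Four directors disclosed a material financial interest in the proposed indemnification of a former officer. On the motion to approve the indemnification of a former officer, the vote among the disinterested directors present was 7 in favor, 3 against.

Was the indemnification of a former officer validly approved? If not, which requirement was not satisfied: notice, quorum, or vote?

Notice: 7 business days given; 10 required (7 < 10). Not satisfied.
Quorum: 14 present, but the 4 interested directors do not count, leaving 10. Quorum is 10. Satisfied.
Vote: the indemnification of a former officer requires two-thirds of the disinterested directors present (14 − 4 = 10). 2/3 of 10 = 6.67, rounded up to 7, so 7 affirmative votes are needed; 7 voted in favor. Satisfied.

Invalid — notice requirement not satisfied.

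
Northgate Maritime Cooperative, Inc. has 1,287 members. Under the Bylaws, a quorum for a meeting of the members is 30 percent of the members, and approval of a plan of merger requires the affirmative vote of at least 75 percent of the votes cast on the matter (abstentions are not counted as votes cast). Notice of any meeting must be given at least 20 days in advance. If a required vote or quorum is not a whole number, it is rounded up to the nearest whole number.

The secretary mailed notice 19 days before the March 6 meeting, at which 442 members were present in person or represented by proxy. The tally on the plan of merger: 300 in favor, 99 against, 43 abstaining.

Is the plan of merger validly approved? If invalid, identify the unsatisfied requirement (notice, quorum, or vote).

Invalid — notice requirement not satisfied.

Notice: 19 days given; 20 required. Not satisfied.
Quorum: 30% of 1,287 = 386.10, rounded up to 387; 442 present. Satisfied.
Vote: requires three-fourths of the votes cast (442 − 43 abstaining = 399); 3/4 of 399 = 299.25, rounded up to 300, so 300 needed; 300 in favor. Satisfied.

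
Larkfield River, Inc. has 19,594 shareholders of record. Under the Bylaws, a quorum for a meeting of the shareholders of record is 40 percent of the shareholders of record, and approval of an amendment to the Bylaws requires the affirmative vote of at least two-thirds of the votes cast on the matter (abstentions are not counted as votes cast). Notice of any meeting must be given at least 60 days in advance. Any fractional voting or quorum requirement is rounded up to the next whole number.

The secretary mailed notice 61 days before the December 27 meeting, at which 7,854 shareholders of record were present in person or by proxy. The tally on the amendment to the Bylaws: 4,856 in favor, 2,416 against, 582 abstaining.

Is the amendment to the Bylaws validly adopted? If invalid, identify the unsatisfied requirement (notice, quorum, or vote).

Valid — all requirements satisfied.

Notice: 61 days given; 60 required. Satisfied.
Quorum: 40% of 19,594 = 7,837.60, rounded up to 7,838; 7,854 present. Satisfied.
Vote: requires two-thirds of the votes cast (7,854 − 582 abstaining = 7,272); 2/3 of 7272 = 4848, so 4,848 needed; 4,856 in favor. Satisfied.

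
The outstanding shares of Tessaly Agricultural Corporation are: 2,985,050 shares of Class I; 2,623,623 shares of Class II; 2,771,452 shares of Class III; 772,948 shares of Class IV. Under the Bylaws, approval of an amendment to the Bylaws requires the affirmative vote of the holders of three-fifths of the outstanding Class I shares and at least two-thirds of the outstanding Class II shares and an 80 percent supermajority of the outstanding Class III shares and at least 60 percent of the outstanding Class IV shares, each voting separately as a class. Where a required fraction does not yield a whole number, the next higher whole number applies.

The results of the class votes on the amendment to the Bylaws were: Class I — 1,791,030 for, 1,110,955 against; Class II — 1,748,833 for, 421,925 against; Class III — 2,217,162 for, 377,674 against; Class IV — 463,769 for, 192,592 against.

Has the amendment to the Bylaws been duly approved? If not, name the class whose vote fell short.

Class I: 3/5 of 2985050 = 1791030; 1,791,030 required, 1,791,030 in favor — approved.
Class II: 2/3 of 2623623 = 1749082; 1,749,082 required, 1,748,833 in favor — not approved.
Class III: 4/5 of 2771452 = 2217161.60, rounded up to 2217162; 2,217,162 required, 2,217,162 in favor — approved.
Class IV: 3/5 of 772948 = 463768.80, rounded up to 463769; 463,769 required, 463,769 in favor — approved.

Not approved — the Class II shares did not give the required vote.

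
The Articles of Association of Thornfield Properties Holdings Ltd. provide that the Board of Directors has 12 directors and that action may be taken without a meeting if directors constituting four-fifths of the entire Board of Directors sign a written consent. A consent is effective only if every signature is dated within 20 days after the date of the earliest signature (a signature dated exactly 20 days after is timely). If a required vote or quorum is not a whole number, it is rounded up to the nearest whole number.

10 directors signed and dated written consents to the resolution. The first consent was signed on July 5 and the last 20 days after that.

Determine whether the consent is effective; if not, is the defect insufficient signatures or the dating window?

Effective — both the signature and dating-window requirements are satisfied.

Signatures required: four-fifths of 12 — 4/5 of 12 = 9.60, rounded up to 10, so 10 needed; 10 signed. Sufficient.
Dating window: the latest signature is 20 days after the earliest; the limit is 20 days. Within the window.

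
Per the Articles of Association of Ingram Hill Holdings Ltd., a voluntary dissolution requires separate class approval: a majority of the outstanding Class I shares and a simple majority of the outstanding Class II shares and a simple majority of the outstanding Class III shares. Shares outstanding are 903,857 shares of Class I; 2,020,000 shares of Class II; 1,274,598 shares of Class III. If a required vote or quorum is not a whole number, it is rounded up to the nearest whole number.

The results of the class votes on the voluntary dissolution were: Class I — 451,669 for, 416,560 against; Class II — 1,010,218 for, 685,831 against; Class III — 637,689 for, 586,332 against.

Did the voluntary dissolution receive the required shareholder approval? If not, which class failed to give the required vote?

Class I: a majority of 903857 is 451929; 451,929 required, 451,669 in favor — not approved.
Class II: a majority of 2020000 is 1010001; 1,010,001 required, 1,010,218 in favor — approved.
Class III: a majority of 1274598 is 637300; 637,300 required, 637,689 in favor — approved.

Not approved — the Class I shares did not give the required vote.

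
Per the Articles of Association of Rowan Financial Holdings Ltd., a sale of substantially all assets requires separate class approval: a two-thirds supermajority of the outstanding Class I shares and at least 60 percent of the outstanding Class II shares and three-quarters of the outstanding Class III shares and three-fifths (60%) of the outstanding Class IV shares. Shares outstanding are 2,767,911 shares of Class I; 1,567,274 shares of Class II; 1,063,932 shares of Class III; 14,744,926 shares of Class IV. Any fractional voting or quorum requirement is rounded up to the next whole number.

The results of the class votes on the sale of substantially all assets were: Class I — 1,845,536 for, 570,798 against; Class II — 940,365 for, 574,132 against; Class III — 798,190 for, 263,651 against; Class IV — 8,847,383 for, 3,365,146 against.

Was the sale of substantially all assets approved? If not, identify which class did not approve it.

Approved — every class gave the required vote.

Class I: 2/3 of 2767911 = 1845274; 1,845,274 required, 1,845,536 in favor — approved.
Class II: 3/5 of 1567274 = 940364.40, rounded up to 940365; 940,365 required, 940,365 in favor — approved.
Class III: 3/4 of 1063932 = 797949; 797,949 required, 798,190 in favor — approved.
Class IV: 3/5 of 14744926 = 8846955.60, rounded up to 8846956; 8,846,956 required, 8,847,383 in favor — approved.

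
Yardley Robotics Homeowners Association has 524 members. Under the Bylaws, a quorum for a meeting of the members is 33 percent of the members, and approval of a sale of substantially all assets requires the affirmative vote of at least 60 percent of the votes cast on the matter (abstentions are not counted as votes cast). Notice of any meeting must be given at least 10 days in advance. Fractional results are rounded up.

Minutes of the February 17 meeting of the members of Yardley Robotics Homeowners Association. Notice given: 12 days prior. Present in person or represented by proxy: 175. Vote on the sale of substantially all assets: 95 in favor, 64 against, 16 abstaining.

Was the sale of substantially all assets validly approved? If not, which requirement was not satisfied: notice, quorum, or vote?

Invalid — vote requirement not satisfied.

Notice: 12 days given; 10 required. Satisfied.
Quorum: 33% of 524 = 172.92, rounded up to 173; 175 present. Satisfied.
Vote: requires three-fifths of the votes cast (175 − 16 abstaining = 159); 3/5 of 159 = 95.40, rounded up to 96, so 96 needed; 95 in favor. Not satisfied.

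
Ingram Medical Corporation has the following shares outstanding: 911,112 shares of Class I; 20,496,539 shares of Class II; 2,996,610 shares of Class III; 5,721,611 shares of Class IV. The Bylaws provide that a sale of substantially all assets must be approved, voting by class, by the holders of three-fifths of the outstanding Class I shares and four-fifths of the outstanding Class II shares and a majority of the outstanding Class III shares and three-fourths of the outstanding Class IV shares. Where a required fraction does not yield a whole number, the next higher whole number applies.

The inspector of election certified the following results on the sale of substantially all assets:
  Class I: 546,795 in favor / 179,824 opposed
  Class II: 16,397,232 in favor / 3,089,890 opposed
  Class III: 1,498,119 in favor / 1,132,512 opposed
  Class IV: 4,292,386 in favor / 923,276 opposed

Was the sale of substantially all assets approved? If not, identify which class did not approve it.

Not approved — the Class III shares did not give the required vote.

Class I: 3/5 of 911112 = 546667.20, rounded up to 546668; 546,668 required, 546,795 in favor — approved.
Class II: 4/5 of 20496539 = 16397231.20, rounded up to 16397232; 16,397,232 required, 16,397,232 in favor — approved.
Class III: a majority of 2996610 is 1498306; 1,498,306 required, 1,498,119 in favor — not approved.
Class IV: 3/4 of 5721611 = 4291208.25, rounded up to 4291209; 4,291,209 required, 4,292,386 in favor — approved.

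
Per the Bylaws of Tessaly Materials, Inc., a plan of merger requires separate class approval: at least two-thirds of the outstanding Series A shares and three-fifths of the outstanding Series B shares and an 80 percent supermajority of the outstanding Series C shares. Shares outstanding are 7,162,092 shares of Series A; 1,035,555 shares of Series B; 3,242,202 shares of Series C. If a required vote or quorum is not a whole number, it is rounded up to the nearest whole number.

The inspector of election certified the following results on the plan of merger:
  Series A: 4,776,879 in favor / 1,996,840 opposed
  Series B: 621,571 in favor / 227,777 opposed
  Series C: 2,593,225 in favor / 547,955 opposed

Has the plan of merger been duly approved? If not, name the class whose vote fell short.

Not approved — the Series C shares did not give the required vote.

Series A: 2/3 of 7162092 = 4774728; 4,774,728 required, 4,776,879 in favor — approved.
Series B: 3/5 of 1035555 = 621333; 621,333 required, 621,571 in favor — approved.
Series C: 4/5 of 3242202 = 2593761.60, rounded up to 2593762; 2,593,762 required, 2,593,225 in favor — not approved.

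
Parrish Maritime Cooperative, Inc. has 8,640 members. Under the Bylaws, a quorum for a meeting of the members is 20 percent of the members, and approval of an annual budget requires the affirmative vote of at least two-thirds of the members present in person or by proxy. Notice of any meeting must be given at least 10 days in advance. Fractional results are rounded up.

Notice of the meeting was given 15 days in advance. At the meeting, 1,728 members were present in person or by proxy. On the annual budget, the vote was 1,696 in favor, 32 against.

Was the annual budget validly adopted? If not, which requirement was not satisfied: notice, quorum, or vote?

Valid — all requirements satisfied.

Notice: 15 days given; 10 required. Satisfied.
Quorum: 20% of 8,640 = 1,728; 1,728 present. Satisfied.
Vote: requires two-thirds of those present (1,728); 2/3 of 1728 = 1152, so 1,152 needed; 1,696 in favor. Satisfied.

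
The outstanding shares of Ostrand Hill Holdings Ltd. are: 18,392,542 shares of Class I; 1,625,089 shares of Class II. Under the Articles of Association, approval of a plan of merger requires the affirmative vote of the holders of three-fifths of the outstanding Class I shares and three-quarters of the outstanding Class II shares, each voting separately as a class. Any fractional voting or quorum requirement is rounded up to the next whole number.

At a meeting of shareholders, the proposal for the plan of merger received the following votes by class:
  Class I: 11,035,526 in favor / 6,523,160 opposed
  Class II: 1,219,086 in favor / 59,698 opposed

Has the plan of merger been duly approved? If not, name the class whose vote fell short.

Class I: 3/5 of 18392542 = 11035525.20, rounded up to 11035526; 11,035,526 required, 11,035,526 in favor — approved.
Class II: 3/4 of 1625089 = 1218816.75, rounded up to 1218817; 1,218,817 required, 1,219,086 in favor — approved.

Approved — every class gave the required vote.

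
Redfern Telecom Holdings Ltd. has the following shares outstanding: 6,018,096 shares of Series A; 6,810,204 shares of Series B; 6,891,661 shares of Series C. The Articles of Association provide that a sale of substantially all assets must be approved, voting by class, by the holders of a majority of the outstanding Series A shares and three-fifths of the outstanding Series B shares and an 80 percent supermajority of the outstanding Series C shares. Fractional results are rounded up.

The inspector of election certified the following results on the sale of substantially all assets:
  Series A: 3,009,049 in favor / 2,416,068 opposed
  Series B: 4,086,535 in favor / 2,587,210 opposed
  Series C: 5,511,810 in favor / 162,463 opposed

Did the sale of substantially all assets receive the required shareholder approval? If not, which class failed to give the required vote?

Not approved — the Series C shares did not give the required vote.

Series A: a majority of 6018096 is 3009049; 3,009,049 required, 3,009,049 in favor — approved.
Series B: 3/5 of 6810204 = 4086122.40, rounded up to 4086123; 4,086,123 required, 4,086,535 in favor — approved.
Series C: 4/5 of 6891661 = 5513328.80, rounded up to 5513329; 5,513,329 required, 5,511,810 in favor — not approved.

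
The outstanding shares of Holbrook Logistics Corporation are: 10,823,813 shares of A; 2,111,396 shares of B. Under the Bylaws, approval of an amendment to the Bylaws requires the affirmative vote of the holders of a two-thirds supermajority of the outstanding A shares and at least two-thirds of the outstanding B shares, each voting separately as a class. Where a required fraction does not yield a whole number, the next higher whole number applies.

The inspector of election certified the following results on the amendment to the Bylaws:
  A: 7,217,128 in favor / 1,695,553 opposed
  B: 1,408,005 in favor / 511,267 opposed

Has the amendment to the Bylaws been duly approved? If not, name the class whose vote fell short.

A: 2/3 of 10823813 = 7215875.33, rounded up to 7215876; 7,215,876 required, 7,217,128 in favor — approved.
B: 2/3 of 2111396 = 1407597.33, rounded up to 1407598; 1,407,598 required, 1,408,005 in favor — approved.

Approved — every class gave the required vote.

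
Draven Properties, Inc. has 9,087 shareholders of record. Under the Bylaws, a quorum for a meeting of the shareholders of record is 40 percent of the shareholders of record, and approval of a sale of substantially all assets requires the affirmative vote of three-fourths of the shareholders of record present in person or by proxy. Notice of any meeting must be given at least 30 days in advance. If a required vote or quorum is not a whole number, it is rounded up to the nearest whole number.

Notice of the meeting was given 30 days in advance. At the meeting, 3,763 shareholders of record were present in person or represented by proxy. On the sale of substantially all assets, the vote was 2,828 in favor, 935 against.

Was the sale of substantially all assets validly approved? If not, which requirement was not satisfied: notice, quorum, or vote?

Valid — all requirements satisfied.

Notice: 30 days given; 30 required. Satisfied.
Quorum: 40% of 9,087 = 3,634.80, rounded up to 3,635; 3,763 present. Satisfied.
Vote: requires three-fourths of those present (3,763); 3/4 of 3763 = 2822.25, rounded up to 2823, so 2,823 needed; 2,828 in favor. Satisfied.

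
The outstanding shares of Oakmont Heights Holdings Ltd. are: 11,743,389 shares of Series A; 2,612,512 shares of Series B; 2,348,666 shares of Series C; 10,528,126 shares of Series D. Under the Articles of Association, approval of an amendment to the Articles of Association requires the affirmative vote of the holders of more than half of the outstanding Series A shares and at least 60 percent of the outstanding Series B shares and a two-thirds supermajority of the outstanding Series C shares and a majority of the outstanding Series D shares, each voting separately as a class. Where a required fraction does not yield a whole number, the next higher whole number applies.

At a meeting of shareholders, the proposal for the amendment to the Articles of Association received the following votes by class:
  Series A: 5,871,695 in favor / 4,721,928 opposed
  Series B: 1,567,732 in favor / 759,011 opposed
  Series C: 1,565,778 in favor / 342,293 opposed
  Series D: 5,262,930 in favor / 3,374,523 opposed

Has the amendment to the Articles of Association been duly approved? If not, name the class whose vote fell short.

Not approved — the Series D shares did not give the required vote.

Series A: a majority of 11743389 is 5871695; 5,871,695 required, 5,871,695 in favor — approved.
Series B: 3/5 of 2612512 = 1567507.20, rounded up to 1567508; 1,567,508 required, 1,567,732 in favor — approved.
Series C: 2/3 of 2348666 = 1565777.33, rounded up to 1565778; 1,565,778 required, 1,565,778 in favor — approved.
Series D: a majority of 10528126 is 5264064; 5,264,064 required, 5,262,930 in favor — not approved.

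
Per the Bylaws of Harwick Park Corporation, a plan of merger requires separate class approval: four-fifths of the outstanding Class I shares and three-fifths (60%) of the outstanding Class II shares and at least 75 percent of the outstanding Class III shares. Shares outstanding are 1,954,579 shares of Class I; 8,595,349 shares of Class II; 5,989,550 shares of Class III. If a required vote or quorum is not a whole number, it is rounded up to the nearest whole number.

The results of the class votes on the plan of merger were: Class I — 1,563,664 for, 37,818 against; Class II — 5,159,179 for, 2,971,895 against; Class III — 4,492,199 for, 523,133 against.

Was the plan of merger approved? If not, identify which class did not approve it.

Approved — every class gave the required vote.

Class I: 4/5 of 1954579 = 1563663.20, rounded up to 1563664; 1,563,664 required, 1,563,664 in favor — approved.
Class II: 3/5 of 8595349 = 5157209.40, rounded up to 5157210; 5,157,210 required, 5,159,179 in favor — approved.
Class III: 3/4 of 5989550 = 4492162.50, rounded up to 4492163; 4,492,163 required, 4,492,199 in favor — approved.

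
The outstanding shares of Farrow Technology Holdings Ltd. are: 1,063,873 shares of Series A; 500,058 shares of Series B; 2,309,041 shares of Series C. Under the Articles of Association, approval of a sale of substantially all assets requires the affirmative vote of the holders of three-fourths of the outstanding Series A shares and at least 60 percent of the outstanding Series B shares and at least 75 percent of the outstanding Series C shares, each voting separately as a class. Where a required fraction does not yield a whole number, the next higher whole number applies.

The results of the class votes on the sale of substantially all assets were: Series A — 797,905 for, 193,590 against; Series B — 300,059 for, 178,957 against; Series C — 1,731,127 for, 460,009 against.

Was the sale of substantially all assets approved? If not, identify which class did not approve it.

Series A: 3/4 of 1063873 = 797904.75, rounded up to 797905; 797,905 required, 797,905 in favor — approved.
Series B: 3/5 of 500058 = 300034.80, rounded up to 300035; 300,035 required, 300,059 in favor — approved.
Series C: 3/4 of 2309041 = 1731780.75, rounded up to 1731781; 1,731,781 required, 1,731,127 in favor — not approved.

Not approved — the Series C shares did not give the required vote.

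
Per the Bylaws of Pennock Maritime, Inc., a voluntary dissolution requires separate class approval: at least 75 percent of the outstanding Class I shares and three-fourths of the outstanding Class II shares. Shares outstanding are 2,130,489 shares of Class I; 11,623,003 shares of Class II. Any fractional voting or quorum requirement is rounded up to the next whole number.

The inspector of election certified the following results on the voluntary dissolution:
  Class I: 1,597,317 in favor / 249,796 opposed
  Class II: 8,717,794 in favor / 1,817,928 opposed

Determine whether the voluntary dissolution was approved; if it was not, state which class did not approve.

Class I: 3/4 of 2130489 = 1597866.75, rounded up to 1597867; 1,597,867 required, 1,597,317 in favor — not approved.
Class II: 3/4 of 11623003 = 8717252.25, rounded up to 8717253; 8,717,253 required, 8,717,794 in favor — approved.

Not approved — the Class I shares did not give the required vote.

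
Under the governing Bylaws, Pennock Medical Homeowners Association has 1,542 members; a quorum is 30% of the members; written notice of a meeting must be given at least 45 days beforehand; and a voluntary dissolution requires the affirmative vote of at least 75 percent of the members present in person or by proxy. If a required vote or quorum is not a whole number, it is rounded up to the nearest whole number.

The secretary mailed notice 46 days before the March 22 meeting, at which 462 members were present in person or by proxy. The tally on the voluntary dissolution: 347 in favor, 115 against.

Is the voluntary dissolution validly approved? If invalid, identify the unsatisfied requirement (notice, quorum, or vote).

Notice: 46 days given; 45 required. Satisfied.
Quorum: 30% of 1,542 = 462.60, rounded up to 463; 462 present. Not satisfied.
Vote: requires three-fourths of those present (462); 3/4 of 462 = 346.50, rounded up to 347, so 347 needed; 347 in favor. Satisfied.

Invalid — quorum requirement not satisfied.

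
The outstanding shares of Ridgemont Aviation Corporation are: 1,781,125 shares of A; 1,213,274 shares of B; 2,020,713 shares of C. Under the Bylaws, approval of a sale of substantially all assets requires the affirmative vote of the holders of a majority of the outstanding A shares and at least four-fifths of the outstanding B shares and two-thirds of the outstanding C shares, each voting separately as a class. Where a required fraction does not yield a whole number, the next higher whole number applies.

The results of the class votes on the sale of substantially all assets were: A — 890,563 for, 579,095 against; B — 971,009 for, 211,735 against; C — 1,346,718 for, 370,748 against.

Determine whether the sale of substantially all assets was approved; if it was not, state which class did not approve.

Not approved — the C shares did not give the required vote.

A: a majority of 1781125 is 890563; 890,563 required, 890,563 in favor — approved.
B: 4/5 of 1213274 = 970619.20, rounded up to 970620; 970,620 required, 971,009 in favor — approved.
C: 2/3 of 2020713 = 1347142; 1,347,142 required, 1,346,718 in favor — not approved.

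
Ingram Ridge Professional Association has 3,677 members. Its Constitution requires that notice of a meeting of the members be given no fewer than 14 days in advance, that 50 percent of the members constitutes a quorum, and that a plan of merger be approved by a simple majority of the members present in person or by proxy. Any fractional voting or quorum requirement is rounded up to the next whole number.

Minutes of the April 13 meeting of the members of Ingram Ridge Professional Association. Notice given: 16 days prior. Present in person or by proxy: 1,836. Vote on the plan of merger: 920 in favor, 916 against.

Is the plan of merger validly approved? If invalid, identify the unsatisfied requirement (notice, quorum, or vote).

Invalid — quorum requirement not satisfied.

Notice: 16 days given; 14 required. Satisfied.
Quorum: 50% of 3,677 = 1,838.50, rounded up to 1,839; 1,836 present. Not satisfied.
Vote: requires a majority of those present (1,836); a majority of 1836 is 919, so 919 needed; 920 in favor. Satisfied.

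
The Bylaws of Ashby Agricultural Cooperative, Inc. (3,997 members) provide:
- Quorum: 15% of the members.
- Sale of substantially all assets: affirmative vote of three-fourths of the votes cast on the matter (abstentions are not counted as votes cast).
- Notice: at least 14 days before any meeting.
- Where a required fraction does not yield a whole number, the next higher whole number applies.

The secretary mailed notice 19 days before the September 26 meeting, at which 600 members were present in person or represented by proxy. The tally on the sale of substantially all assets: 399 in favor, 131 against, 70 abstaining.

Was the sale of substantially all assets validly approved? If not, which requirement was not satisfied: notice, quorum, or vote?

Valid — all requirements satisfied.

Notice: 19 days given; 14 required. Satisfied.
Quorum: 15% of 3,997 = 599.55, rounded up to 600; 600 present. Satisfied.
Vote: requires three-fourths of the votes cast (600 − 70 abstaining = 530); 3/4 of 530 = 397.50, rounded up to 398, so 398 needed; 399 in favor. Satisfied.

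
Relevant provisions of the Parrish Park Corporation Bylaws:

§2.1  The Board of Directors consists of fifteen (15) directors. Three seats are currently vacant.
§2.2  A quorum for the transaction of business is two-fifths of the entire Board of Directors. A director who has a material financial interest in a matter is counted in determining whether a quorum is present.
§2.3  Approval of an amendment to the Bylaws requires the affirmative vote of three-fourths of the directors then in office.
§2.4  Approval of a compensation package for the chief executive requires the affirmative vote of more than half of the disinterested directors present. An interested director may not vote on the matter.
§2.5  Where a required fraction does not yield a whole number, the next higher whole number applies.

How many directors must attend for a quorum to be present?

6

2/5 of 15 = 6.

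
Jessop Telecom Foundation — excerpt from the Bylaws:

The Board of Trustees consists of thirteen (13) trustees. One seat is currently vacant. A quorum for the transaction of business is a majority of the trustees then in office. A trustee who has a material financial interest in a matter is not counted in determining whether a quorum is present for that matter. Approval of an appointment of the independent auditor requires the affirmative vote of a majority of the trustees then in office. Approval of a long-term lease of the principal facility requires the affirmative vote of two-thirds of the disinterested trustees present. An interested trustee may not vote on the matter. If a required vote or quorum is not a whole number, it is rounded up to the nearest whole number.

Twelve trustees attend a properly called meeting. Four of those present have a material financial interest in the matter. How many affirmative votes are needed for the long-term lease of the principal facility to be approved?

The long-term lease of the principal facility requires two-thirds of the disinterested trustees present (12 − 4 = 8).
2/3 of 8 = 5.33, rounded up to 6.

6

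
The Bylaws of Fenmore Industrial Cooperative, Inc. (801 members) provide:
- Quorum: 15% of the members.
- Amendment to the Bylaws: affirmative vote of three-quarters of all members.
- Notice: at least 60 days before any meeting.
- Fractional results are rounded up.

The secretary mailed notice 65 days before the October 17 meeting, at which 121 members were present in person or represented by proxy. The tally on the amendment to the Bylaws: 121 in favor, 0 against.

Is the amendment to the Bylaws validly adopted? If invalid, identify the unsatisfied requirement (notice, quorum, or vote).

Invalid — vote requirement not satisfied.

Notice: 65 days given; 60 required. Satisfied.
Quorum: 15% of 801 = 120.15, rounded up to 121; 121 present. Satisfied.
Vote: requires three-fourths of all members (801); 3/4 of 801 = 600.75, rounded up to 601, so 601 needed; 121 in favor. Not satisfied.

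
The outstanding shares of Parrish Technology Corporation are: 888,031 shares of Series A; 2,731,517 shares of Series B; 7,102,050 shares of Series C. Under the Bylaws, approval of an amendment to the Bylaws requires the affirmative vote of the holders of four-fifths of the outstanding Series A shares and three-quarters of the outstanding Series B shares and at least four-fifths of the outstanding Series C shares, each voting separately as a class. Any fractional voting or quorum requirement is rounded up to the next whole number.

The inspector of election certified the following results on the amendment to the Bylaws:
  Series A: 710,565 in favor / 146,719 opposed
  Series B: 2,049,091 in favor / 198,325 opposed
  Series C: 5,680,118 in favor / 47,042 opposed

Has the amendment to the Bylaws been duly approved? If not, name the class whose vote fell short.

Not approved — the Series C shares did not give the required vote.

Series A: 4/5 of 888031 = 710424.80, rounded up to 710425; 710,425 required, 710,565 in favor — approved.
Series B: 3/4 of 2731517 = 2048637.75, rounded up to 2048638; 2,048,638 required, 2,049,091 in favor — approved.
Series C: 4/5 of 7102050 = 5681640; 5,681,640 required, 5,680,118 in favor — not approved.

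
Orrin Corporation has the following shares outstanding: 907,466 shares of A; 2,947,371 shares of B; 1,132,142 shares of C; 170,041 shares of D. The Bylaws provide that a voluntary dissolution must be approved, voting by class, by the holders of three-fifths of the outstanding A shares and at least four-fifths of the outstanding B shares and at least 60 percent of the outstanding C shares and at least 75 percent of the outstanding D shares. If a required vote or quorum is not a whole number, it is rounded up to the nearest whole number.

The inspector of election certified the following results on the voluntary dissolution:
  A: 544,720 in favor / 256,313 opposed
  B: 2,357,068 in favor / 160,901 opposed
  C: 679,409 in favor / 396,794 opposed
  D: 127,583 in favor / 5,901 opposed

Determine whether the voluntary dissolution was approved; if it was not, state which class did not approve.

Not approved — the B shares did not give the required vote.

A: 3/5 of 907466 = 544479.60, rounded up to 544480; 544,480 required, 544,720 in favor — approved.
B: 4/5 of 2947371 = 2357896.80, rounded up to 2357897; 2,357,897 required, 2,357,068 in favor — not approved.
C: 3/5 of 1132142 = 679285.20, rounded up to 679286; 679,286 required, 679,409 in favor — approved.
D: 3/4 of 170041 = 127530.75, rounded up to 127531; 127,531 required, 127,583 in favor — approved.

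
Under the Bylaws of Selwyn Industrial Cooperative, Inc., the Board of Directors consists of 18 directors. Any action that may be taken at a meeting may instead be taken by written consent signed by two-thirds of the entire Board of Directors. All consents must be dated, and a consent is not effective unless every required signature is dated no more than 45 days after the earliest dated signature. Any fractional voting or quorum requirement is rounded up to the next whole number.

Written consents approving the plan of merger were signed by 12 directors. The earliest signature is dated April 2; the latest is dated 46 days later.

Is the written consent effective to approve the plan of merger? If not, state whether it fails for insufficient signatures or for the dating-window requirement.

Signatures required: two-thirds of 18 — 2/3 of 18 = 12, so 12 needed; 12 signed. Sufficient.
Dating window: the latest signature is 46 days after the earliest; the limit is 45 days. Outside the window.

Not effective — dating-window requirement not satisfied.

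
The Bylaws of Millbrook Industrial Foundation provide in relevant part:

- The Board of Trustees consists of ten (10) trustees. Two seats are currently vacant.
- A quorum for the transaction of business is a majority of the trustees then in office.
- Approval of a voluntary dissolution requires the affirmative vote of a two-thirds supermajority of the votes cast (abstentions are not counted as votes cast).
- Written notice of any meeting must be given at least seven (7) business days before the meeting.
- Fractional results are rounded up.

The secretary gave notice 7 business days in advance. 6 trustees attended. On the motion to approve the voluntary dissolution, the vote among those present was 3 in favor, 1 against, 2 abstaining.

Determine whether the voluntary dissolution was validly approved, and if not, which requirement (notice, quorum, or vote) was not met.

Valid — all requirements satisfied.

Notice: 7 business days given; 7 required (7 ≥ 7). Satisfied.
Quorum: 6 present; quorum is 5. Satisfied.
Vote: the voluntary dissolution requires two-thirds of the votes cast (6 present − 2 abstaining = 4). 2/3 of 4 = 2.67, rounded up to 3, so 3 affirmative votes are needed; 3 voted in favor. Satisfied.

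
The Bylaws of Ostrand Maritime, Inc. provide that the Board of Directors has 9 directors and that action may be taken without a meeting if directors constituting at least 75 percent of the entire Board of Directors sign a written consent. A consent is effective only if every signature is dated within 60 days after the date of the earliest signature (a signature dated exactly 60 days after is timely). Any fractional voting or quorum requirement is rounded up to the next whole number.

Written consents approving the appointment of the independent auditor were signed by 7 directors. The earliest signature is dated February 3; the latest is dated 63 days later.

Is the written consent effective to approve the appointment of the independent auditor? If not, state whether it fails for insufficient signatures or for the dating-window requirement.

Not effective — dating-window requirement not satisfied.

Signatures required: at least 75 percent of 9 — 3/4 of 9 = 6.75, rounded up to 7, so 7 needed; 7 signed. Sufficient.
Dating window: the latest signature is 63 days after the earliest; the limit is 60 days. Outside the window.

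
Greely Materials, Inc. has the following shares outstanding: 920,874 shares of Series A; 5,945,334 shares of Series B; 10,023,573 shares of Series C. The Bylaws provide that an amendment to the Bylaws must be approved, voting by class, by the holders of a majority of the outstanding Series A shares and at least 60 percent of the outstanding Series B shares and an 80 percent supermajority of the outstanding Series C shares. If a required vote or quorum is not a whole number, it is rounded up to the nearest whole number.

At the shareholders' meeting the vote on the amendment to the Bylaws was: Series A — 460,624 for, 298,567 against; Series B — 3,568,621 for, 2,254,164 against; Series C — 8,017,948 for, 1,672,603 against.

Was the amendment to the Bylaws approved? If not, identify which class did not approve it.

Series A: a majority of 920874 is 460438; 460,438 required, 460,624 in favor — approved.
Series B: 3/5 of 5945334 = 3567200.40, rounded up to 3567201; 3,567,201 required, 3,568,621 in favor — approved.
Series C: 4/5 of 10023573 = 8018858.40, rounded up to 8018859; 8,018,859 required, 8,017,948 in favor — not approved.

Not approved — the Series C shares did not give the required vote.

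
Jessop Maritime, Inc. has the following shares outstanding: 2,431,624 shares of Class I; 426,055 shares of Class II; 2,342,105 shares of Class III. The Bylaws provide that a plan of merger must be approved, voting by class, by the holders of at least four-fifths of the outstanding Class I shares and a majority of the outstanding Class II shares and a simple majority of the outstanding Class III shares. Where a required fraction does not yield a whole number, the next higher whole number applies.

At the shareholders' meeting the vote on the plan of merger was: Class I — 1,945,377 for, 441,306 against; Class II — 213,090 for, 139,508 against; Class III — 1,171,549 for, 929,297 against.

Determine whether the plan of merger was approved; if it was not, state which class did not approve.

Class I: 4/5 of 2431624 = 1945299.20, rounded up to 1945300; 1,945,300 required, 1,945,377 in favor — approved.
Class II: a majority of 426055 is 213028; 213,028 required, 213,090 in favor — approved.
Class III: a majority of 2342105 is 1171053; 1,171,053 required, 1,171,549 in favor — approved.

Approved — every class gave the required vote.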